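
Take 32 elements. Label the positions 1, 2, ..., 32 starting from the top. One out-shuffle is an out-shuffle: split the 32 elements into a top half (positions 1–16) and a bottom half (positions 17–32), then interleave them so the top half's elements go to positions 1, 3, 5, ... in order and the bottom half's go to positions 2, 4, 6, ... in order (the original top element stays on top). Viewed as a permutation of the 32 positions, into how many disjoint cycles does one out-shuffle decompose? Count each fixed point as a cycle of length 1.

Trace each unvisited position around until it returns:
(1) (2 3 5 9 17) (4 7 13 25 18) (6 11 21 10 19) (8 15 29 26 20) (12 23 14 27 22) (16 31 30 28 24) (32)
8 cycles in total.

8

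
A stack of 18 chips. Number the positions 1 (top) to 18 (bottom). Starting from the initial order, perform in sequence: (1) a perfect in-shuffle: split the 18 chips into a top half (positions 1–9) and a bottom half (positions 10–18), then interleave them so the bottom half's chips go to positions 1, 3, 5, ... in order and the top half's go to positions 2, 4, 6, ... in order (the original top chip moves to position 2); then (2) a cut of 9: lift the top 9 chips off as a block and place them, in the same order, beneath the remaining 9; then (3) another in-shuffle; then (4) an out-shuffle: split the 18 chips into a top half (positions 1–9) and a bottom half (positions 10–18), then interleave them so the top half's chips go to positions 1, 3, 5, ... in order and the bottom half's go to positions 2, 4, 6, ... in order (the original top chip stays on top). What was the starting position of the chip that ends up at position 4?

3

Undo the operations in reverse order, starting from position 4:
  undo op 4 (out-shuffle, from bottom half): 4 ← 11
  undo op 3 (in-shuffle, from bottom half): 11 ← 15
  undo op 2 (cut 9): 15 ← 6
  undo op 1 (in-shuffle, from top half): 6 ← 3
So the chip at position 4 came from original position 3.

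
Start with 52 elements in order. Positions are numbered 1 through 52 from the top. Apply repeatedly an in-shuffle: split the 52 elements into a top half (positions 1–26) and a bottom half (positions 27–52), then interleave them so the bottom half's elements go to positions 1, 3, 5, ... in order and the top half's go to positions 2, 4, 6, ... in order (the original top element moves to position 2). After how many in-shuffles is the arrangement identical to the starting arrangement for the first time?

The in-shuffle permutes the 52 positions with cycle lengths [52].
Every element is home exactly when every cycle has completed a whole number of laps, i.e. after lcm(52) = 52 in-shuffles.

52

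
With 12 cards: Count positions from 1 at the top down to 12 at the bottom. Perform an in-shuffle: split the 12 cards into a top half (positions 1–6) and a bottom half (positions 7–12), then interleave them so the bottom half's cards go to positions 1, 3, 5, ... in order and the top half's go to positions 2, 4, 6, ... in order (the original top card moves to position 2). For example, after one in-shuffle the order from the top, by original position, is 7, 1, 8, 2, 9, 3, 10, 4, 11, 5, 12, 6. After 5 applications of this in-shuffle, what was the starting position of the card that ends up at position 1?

Work backwards from position 1, undoing one in-shuffle at a time:
1 ← 7 ← 10 ← 5 ← 9 ← 11
So the card now at position 1 started at position 11.

11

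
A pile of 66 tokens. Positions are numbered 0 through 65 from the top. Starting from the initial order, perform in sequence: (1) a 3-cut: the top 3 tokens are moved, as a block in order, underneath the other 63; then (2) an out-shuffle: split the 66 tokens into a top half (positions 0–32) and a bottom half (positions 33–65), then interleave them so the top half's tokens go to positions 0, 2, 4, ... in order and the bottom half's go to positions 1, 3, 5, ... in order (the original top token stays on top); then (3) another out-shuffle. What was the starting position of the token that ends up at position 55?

Undo the operations in reverse order, starting from position 55:
  undo op 3 (out-shuffle, from bottom half): 55 ← 60
  undo op 2 (out-shuffle, from top half): 60 ← 30
  undo op 1 (cut 3): 30 ← 33
So the token at position 55 came from original position 33.

33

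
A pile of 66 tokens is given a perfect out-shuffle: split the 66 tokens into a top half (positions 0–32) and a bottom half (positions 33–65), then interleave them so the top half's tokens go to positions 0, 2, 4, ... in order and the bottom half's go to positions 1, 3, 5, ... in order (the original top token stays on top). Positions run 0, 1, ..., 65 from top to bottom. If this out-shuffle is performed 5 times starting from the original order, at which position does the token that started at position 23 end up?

21

Track the token's position through each out-shuffle:
23 → 46 → 27 → 54 → 43 → 21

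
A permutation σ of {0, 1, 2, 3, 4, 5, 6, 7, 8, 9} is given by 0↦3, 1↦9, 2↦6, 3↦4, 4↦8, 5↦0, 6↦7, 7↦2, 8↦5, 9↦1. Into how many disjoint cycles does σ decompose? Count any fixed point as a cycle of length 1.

3

Cycle decomposition: (0 3 4 8 5) (1 9) (2 6 7).
3 cycles.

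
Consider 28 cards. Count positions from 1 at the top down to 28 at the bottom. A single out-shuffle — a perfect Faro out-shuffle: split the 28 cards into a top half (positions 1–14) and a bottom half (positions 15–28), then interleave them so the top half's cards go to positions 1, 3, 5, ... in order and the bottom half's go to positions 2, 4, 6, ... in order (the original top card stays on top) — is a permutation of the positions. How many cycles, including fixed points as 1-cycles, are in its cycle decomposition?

5

Trace each unvisited position around until it returns:
(1) (2 3 5 9 17 6 ... len 18) (4 7 13 25 22 16) (10 19) (28)
5 cycles in total.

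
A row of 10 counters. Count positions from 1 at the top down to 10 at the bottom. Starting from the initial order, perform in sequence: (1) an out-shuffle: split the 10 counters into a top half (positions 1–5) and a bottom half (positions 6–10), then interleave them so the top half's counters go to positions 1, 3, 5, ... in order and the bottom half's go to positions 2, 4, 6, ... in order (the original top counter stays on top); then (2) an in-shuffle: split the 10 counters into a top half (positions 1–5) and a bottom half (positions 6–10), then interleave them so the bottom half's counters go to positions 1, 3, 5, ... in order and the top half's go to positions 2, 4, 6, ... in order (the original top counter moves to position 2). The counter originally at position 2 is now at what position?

Track the counter from position 2 forward through each operation:
  after op 1 (out-shuffle): 2 → 3
  after op 2 (in-shuffle): 3 → 6

6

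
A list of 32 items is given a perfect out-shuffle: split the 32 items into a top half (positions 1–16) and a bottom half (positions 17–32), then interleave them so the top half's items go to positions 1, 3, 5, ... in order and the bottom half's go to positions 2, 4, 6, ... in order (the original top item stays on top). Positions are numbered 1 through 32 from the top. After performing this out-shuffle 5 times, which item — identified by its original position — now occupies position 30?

Work backwards from position 30, undoing one out-shuffle at a time:
30 ← 31 ← 16 ← 24 ← 28 ← 30
So the item now at position 30 started at position 30.

30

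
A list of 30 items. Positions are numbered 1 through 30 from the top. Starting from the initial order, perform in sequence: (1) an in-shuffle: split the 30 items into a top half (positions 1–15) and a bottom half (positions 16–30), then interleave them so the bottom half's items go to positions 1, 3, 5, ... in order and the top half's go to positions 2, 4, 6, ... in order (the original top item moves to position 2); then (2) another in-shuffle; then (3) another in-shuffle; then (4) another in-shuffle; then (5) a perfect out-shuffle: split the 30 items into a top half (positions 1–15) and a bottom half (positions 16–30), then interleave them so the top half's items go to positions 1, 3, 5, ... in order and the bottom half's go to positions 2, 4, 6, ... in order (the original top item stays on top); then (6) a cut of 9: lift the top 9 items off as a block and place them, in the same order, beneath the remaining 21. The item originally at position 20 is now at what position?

Track the item from position 20 forward through each operation:
  after op 1 (in-shuffle): 20 → 9
  after op 2 (in-shuffle): 9 → 18
  after op 3 (in-shuffle): 18 → 5
  after op 4 (in-shuffle): 5 → 10
  after op 5 (out-shuffle): 10 → 19
  after op 6 (cut 9): 19 → 10

10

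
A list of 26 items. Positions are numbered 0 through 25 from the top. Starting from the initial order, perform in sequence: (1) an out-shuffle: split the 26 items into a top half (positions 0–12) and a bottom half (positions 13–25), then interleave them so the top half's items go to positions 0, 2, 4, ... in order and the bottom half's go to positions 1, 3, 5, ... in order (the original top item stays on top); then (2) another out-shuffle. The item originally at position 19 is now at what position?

1

Track the item from position 19 forward through each operation:
  after op 1 (out-shuffle): 19 → 13
  after op 2 (out-shuffle): 13 → 1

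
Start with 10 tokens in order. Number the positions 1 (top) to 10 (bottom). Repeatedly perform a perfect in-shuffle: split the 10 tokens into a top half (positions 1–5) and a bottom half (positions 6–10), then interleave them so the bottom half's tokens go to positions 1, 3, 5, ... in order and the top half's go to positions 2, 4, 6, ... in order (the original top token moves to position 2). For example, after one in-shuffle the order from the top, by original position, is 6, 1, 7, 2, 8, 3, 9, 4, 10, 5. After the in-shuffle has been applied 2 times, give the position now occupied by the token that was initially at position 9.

Track the token's position through each in-shuffle:
9 → 7 → 3

3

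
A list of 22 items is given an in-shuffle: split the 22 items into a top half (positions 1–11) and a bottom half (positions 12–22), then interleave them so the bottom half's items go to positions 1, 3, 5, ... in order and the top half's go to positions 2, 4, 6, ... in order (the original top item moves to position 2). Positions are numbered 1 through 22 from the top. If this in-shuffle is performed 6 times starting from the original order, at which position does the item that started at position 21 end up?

10

Track the item's position through each in-shuffle:
21 → 19 → 15 → 7 → 14 → 5 → 10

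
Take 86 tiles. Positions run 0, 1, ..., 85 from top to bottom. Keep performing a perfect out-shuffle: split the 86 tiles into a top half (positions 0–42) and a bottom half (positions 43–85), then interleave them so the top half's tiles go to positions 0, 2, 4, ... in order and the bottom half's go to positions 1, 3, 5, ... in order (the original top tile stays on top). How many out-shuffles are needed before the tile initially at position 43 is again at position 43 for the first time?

8

Follow position 43 under repeated out-shuffles:
43 → 1 → 2 → 4 → 8 → 16 → 32 → 64 → 43
It first returns after 8 out-shuffles.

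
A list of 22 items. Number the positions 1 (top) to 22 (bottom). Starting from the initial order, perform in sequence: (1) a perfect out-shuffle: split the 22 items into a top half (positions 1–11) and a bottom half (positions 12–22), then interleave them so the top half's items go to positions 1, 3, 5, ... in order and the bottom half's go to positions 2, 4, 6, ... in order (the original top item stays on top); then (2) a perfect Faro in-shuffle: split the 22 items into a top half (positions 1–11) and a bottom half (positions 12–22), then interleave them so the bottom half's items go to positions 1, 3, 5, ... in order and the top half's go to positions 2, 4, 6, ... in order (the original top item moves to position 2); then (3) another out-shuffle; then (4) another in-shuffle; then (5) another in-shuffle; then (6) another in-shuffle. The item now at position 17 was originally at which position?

Undo the operations in reverse order, starting from position 17:
  undo op 6 (in-shuffle, from bottom half): 17 ← 20
  undo op 5 (in-shuffle, from top half): 20 ← 10
  undo op 4 (in-shuffle, from top half): 10 ← 5
  undo op 3 (out-shuffle, from top half): 5 ← 3
  undo op 2 (in-shuffle, from bottom half): 3 ← 13
  undo op 1 (out-shuffle, from top half): 13 ← 7
So the item at position 17 came from original position 7.

7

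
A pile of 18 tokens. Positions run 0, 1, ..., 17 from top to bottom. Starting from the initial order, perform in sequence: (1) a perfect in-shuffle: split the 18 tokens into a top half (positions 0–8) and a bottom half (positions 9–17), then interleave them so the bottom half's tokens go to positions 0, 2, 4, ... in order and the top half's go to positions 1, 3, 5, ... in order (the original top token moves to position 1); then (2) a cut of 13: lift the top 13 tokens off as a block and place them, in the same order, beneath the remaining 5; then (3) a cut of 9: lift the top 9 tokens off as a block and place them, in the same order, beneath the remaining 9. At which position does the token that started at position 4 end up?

Track the token from position 4 forward through each operation:
  after op 1 (in-shuffle): 4 → 9
  after op 2 (cut 13): 9 → 14
  after op 3 (cut 9): 14 → 5

5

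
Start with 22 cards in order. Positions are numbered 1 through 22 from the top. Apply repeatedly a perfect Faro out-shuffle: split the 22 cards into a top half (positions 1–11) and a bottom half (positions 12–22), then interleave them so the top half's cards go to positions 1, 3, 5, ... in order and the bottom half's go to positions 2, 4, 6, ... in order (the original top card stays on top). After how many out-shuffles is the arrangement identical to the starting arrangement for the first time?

6

The out-shuffle permutes the 22 positions with cycle lengths [1, 1, 2, 3, 3, 6, 6].
Every card is home exactly when every cycle has completed a whole number of laps, i.e. after lcm(1, 2, 3, 6) = 6 out-shuffles.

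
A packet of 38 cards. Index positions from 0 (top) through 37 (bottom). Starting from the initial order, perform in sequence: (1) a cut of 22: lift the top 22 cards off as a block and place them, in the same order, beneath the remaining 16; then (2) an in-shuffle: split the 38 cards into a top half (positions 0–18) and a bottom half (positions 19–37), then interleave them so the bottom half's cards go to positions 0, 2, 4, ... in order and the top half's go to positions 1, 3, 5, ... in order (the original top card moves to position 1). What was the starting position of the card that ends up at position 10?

Undo the operations in reverse order, starting from position 10:
  undo op 2 (in-shuffle, from bottom half): 10 ← 24
  undo op 1 (cut 22): 24 ← 8
So the card at position 10 came from original position 8.

8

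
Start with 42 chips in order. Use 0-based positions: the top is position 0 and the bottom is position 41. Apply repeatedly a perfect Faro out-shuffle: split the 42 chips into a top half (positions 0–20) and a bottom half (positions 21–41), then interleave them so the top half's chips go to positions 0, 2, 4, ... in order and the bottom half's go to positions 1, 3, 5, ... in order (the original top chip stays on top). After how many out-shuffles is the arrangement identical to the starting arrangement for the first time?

20

The out-shuffle permutes the 42 positions with cycle lengths [1, 1, 20, 20].
Every chip is home exactly when every cycle has completed a whole number of laps, i.e. after lcm(1, 20) = 20 out-shuffles.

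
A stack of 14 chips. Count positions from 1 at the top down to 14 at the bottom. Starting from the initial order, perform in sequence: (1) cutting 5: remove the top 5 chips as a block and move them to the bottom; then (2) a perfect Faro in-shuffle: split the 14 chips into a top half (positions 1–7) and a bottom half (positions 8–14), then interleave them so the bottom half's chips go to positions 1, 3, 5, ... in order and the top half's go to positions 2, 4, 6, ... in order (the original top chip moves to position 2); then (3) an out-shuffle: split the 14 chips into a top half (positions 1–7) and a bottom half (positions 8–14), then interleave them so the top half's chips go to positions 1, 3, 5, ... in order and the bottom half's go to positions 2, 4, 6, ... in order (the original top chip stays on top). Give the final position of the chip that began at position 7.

Track the chip from position 7 forward through each operation:
  after op 1 (cut 5): 7 → 2
  after op 2 (in-shuffle): 2 → 4
  after op 3 (out-shuffle): 4 → 7

7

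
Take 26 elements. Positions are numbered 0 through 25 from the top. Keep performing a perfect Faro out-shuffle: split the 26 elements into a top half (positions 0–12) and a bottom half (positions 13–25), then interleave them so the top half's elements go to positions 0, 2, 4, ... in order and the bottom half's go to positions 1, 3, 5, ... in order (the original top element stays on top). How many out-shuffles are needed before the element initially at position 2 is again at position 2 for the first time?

Follow position 2 under repeated out-shuffles:
2 → 4 → 8 → 16 → 7 → 14 → 3 → 6 → 12 → 24 → 23 → 21 → 17 → 9 → 18 → 11 → 22 → 19 → 13 → 1 → 2
It first returns after 20 out-shuffles.

20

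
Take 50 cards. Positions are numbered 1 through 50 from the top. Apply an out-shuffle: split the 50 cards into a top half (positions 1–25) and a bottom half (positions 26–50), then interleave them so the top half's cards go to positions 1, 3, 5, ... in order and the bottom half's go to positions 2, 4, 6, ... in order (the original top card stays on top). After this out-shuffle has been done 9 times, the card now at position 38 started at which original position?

45

Work backwards from position 38, undoing one out-shuffle at a time:
38 ← 44 ← 47 ← 24 ← 37 ← 19 ← 10 ← 30 ← 40 ← 45
So the card now at position 38 started at position 45.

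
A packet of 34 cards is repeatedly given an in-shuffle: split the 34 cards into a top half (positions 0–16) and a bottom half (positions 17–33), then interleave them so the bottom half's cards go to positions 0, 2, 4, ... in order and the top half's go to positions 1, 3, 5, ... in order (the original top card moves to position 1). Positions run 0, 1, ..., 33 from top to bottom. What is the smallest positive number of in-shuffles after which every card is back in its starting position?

12

The in-shuffle permutes the 34 positions with cycle lengths [3, 3, 4, 12, 12].
Every card is home exactly when every cycle has completed a whole number of laps, i.e. after lcm(3, 4, 12) = 12 in-shuffles.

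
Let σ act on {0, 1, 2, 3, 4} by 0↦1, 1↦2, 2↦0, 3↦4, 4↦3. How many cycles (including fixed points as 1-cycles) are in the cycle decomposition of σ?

Cycle decomposition: (0 1 2) (3 4).
2 cycles.

2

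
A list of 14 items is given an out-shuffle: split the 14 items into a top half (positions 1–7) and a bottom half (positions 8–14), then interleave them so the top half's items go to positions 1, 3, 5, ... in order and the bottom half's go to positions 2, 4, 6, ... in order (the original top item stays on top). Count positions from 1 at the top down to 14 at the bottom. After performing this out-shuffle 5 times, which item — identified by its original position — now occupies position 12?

Work backwards from position 12, undoing one out-shuffle at a time:
12 ← 13 ← 7 ← 4 ← 9 ← 5
So the item now at position 12 started at position 5.

5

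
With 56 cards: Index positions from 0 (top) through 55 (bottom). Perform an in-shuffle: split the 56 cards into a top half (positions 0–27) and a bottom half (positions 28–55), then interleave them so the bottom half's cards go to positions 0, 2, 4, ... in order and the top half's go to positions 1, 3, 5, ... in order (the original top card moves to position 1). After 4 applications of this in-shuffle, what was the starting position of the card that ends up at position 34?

Work backwards from position 34, undoing one in-shuffle at a time:
34 ← 45 ← 22 ← 39 ← 19
So the card now at position 34 started at position 19.

19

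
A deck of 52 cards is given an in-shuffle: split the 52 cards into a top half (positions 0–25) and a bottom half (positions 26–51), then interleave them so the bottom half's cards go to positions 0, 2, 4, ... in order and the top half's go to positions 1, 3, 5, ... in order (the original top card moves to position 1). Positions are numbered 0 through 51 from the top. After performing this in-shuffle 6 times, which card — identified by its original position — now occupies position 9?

24

Work backwards from position 9, undoing one in-shuffle at a time:
9 ← 4 ← 28 ← 40 ← 46 ← 49 ← 24
So the card now at position 9 started at position 24.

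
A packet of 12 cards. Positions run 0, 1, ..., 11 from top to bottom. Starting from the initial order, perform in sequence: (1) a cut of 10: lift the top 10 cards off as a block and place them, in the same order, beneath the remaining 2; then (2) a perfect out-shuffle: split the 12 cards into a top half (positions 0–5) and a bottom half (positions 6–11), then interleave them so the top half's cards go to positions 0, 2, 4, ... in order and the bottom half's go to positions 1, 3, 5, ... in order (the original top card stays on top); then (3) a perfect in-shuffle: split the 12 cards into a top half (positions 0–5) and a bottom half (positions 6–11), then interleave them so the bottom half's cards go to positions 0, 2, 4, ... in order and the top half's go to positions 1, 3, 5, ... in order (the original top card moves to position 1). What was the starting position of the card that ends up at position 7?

Undo the operations in reverse order, starting from position 7:
  undo op 3 (in-shuffle, from top half): 7 ← 3
  undo op 2 (out-shuffle, from bottom half): 3 ← 7
  undo op 1 (cut 10): 7 ← 5
So the card at position 7 came from original position 5.

5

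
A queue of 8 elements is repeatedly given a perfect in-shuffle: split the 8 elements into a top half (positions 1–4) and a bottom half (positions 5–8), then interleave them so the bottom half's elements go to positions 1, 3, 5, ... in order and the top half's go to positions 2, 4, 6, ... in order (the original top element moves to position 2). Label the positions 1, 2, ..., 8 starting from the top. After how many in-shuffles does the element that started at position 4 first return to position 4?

Follow position 4 under repeated in-shuffles:
4 → 8 → 7 → 5 → 1 → 2 → 4
It first returns after 6 in-shuffles.

6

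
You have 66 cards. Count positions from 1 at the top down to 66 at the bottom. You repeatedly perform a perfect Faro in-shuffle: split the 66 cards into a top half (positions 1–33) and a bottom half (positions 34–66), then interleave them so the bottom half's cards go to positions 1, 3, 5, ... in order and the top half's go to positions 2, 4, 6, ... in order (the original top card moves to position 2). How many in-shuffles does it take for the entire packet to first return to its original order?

The in-shuffle permutes the 66 positions with cycle lengths [66].
Every card is home exactly when every cycle has completed a whole number of laps, i.e. after lcm(66) = 66 in-shuffles.

66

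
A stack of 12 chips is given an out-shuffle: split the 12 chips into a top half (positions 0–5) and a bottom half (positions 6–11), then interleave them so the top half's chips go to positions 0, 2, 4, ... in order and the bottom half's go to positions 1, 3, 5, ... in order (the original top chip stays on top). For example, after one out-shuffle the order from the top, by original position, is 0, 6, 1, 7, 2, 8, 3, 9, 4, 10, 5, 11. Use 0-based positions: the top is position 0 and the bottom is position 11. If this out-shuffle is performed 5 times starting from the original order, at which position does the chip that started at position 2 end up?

Track the chip's position through each out-shuffle:
2 → 4 → 8 → 5 → 10 → 9

9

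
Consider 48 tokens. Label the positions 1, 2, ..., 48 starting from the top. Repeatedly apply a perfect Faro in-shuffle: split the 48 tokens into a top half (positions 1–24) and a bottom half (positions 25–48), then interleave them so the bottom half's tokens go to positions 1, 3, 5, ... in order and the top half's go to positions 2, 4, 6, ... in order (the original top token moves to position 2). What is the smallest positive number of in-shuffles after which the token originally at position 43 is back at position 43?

Follow position 43 under repeated in-shuffles:
43 → 37 → 25 → 1 → 2 → 4 → 8 → 16 → ... → 43 (length 21)
It first returns after 21 in-shuffles.

21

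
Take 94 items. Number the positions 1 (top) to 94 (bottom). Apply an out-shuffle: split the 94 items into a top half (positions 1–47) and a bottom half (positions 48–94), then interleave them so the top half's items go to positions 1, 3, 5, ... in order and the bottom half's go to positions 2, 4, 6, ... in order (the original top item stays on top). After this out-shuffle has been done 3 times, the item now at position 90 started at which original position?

Work backwards from position 90, undoing one out-shuffle at a time:
90 ← 92 ← 93 ← 47
So the item now at position 90 started at position 47.

47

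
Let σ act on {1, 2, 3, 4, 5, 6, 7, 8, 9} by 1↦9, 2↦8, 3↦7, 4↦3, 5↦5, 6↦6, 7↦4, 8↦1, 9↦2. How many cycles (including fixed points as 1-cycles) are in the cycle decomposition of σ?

Cycle decomposition: (1 9 2 8) (3 7 4) (5) (6).
4 cycles.

4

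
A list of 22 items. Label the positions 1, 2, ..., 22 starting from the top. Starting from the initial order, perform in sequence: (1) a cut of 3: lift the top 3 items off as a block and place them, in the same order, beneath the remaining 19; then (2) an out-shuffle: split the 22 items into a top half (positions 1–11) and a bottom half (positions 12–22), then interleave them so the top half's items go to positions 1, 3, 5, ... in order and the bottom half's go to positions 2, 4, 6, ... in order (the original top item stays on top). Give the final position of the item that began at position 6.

5

Track the item from position 6 forward through each operation:
  after op 1 (cut 3): 6 → 3
  after op 2 (out-shuffle): 3 → 5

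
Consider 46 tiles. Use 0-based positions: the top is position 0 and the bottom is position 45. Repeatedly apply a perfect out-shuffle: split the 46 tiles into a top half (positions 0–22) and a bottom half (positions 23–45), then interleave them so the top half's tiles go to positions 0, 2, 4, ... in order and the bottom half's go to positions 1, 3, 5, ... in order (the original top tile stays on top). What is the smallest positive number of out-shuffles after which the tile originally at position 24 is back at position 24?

4

Follow position 24 under repeated out-shuffles:
24 → 3 → 6 → 12 → 24
It first returns after 4 out-shuffles.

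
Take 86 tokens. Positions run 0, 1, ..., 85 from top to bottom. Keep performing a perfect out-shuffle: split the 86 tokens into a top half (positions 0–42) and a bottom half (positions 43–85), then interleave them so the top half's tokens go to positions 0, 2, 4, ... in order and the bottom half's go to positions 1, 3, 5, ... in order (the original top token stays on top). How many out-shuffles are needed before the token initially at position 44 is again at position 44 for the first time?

Follow position 44 under repeated out-shuffles:
44 → 3 → 6 → 12 → 24 → 48 → 11 → 22 → 44
It first returns after 8 out-shuffles.

8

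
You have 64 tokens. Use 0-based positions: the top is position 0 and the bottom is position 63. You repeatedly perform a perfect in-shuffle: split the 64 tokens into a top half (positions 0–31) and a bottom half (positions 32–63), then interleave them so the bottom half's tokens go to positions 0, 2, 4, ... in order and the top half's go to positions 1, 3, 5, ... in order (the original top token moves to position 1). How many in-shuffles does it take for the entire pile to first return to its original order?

12

The in-shuffle permutes the 64 positions with cycle lengths [4, 12, 12, 12, 12, 12].
Every token is home exactly when every cycle has completed a whole number of laps, i.e. after lcm(4, 12) = 12 in-shuffles.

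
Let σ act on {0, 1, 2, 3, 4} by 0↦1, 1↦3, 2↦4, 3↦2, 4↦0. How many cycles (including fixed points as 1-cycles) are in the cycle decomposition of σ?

1

Cycle decomposition: (0 1 3 2 4).
1 cycle.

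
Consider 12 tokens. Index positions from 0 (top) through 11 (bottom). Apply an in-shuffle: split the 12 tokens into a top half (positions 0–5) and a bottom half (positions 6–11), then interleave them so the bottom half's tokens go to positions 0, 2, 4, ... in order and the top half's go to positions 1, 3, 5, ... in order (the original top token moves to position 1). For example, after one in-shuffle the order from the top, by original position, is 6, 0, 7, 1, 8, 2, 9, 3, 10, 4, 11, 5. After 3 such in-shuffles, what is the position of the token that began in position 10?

Track the token's position through each in-shuffle:
10 → 8 → 4 → 9

9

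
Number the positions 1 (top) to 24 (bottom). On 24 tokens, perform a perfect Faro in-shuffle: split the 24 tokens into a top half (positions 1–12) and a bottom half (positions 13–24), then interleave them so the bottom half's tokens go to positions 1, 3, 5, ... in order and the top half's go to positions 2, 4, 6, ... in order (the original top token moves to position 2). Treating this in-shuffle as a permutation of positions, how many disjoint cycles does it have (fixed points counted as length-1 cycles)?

Trace each unvisited position around until it returns:
(1 2 4 8 16 7 ... len 20) (5 10 20 15)
2 cycles in total.

2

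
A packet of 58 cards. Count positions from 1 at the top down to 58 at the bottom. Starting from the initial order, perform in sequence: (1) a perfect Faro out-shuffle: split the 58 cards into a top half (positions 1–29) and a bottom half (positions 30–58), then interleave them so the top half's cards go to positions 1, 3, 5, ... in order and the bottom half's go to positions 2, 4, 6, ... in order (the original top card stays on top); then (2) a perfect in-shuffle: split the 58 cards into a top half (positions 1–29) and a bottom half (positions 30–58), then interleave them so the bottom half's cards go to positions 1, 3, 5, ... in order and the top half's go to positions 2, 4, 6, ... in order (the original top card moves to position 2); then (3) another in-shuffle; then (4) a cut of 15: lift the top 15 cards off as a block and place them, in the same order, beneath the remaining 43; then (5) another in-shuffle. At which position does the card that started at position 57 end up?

Track the card from position 57 forward through each operation:
  after op 1 (out-shuffle): 57 → 56
  after op 2 (in-shuffle): 56 → 53
  after op 3 (in-shuffle): 53 → 47
  after op 4 (cut 15): 47 → 32
  after op 5 (in-shuffle): 32 → 5

5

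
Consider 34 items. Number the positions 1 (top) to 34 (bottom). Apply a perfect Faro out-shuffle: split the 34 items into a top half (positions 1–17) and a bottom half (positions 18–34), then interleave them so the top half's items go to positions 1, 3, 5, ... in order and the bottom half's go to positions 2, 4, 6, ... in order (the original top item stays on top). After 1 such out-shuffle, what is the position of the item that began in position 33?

Track the item's position through each out-shuffle:
33 → 32

32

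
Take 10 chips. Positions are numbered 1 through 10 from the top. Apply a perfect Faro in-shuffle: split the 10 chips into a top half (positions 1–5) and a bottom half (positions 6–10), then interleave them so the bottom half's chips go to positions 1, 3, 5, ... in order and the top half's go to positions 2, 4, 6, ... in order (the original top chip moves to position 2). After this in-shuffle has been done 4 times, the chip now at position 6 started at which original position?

10

Work backwards from position 6, undoing one in-shuffle at a time:
6 ← 3 ← 7 ← 9 ← 10
So the chip now at position 6 started at position 10.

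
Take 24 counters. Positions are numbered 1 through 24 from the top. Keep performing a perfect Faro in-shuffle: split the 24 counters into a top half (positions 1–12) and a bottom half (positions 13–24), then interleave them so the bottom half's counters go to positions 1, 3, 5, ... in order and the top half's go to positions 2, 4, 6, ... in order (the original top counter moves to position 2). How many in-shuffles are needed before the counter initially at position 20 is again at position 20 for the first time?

4

Follow position 20 under repeated in-shuffles:
20 → 15 → 5 → 10 → 20
It first returns after 4 in-shuffles.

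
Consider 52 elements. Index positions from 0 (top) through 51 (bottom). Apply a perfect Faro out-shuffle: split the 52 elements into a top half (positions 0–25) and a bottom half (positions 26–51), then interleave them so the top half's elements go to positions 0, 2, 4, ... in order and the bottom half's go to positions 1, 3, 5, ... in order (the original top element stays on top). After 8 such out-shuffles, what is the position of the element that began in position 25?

Track the element's position through each out-shuffle:
25 → 50 → 49 → 47 → 43 → 35 → 19 → 38 → 25

25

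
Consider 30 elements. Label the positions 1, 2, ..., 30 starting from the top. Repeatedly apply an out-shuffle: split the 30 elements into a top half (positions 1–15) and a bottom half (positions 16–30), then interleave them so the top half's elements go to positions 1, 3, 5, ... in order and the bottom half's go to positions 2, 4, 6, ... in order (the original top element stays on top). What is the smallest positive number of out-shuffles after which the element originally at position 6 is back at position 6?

Follow position 6 under repeated out-shuffles:
6 → 11 → 21 → 12 → 23 → 16 → 2 → 3 → ... → 6 (length 28)
It first returns after 28 out-shuffles.

28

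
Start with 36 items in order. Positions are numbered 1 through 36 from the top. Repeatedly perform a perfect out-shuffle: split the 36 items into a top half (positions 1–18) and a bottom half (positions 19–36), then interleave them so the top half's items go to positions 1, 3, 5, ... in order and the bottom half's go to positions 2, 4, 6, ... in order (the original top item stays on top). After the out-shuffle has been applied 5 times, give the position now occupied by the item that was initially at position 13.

Track the item's position through each out-shuffle:
13 → 25 → 14 → 27 → 18 → 35

35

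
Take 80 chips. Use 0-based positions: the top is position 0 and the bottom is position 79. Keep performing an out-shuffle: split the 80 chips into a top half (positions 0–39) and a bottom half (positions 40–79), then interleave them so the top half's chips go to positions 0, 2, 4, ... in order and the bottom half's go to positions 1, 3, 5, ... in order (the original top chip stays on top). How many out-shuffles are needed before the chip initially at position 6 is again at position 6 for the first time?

Follow position 6 under repeated out-shuffles:
6 → 12 → 24 → 48 → 17 → 34 → 68 → 57 → ... → 6 (length 39)
It first returns after 39 out-shuffles.

39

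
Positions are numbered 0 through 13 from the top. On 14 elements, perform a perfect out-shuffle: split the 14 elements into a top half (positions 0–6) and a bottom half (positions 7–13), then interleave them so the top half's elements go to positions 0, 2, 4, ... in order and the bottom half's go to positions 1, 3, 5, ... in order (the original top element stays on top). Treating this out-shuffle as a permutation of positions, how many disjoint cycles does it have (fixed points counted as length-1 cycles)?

3

Trace each unvisited position around until it returns:
(0) (1 2 4 8 3 6 ... len 12) (13)
3 cycles in total.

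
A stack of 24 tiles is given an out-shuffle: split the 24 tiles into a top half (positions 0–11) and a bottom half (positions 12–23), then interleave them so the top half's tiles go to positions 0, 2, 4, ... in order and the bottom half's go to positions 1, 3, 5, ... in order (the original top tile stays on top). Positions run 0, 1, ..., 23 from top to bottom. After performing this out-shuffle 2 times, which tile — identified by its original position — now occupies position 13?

Work backwards from position 13, undoing one out-shuffle at a time:
13 ← 18 ← 9
So the tile now at position 13 started at position 9.

9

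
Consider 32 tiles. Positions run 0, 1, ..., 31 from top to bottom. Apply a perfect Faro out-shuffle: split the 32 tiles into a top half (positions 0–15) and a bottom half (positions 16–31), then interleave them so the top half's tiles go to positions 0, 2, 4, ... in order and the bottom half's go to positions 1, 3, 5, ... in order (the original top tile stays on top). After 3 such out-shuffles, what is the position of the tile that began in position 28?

7

Track the tile's position through each out-shuffle:
28 → 25 → 19 → 7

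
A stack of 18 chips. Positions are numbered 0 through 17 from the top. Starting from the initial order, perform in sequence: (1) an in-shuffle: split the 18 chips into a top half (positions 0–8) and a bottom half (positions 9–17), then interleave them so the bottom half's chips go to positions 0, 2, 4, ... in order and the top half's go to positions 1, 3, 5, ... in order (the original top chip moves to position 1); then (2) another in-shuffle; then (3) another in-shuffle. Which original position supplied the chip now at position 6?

Undo the operations in reverse order, starting from position 6:
  undo op 3 (in-shuffle, from bottom half): 6 ← 12
  undo op 2 (in-shuffle, from bottom half): 12 ← 15
  undo op 1 (in-shuffle, from top half): 15 ← 7
So the chip at position 6 came from original position 7.

7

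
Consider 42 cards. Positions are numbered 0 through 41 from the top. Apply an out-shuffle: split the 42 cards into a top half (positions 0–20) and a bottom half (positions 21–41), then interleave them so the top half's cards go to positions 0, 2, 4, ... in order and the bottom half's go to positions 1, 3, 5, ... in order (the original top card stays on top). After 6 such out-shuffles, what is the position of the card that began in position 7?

38

Track the card's position through each out-shuffle:
7 → 14 → 28 → 15 → 30 → 19 → 38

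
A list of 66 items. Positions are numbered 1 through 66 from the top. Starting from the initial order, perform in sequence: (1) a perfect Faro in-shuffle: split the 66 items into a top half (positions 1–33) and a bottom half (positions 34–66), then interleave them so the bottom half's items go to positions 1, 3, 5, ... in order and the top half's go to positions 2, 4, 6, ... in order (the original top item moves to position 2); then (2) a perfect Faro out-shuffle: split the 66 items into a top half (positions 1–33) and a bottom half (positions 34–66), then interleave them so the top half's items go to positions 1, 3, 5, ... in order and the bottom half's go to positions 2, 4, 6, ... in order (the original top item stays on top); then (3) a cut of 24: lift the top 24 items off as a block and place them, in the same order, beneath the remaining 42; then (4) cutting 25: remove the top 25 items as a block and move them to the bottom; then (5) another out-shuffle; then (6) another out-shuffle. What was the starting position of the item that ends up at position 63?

58

Undo the operations in reverse order, starting from position 63:
  undo op 6 (out-shuffle, from top half): 63 ← 32
  undo op 5 (out-shuffle, from bottom half): 32 ← 49
  undo op 4 (cut 25): 49 ← 8
  undo op 3 (cut 24): 8 ← 32
  undo op 2 (out-shuffle, from bottom half): 32 ← 49
  undo op 1 (in-shuffle, from bottom half): 49 ← 58
So the item at position 63 came from original position 58.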